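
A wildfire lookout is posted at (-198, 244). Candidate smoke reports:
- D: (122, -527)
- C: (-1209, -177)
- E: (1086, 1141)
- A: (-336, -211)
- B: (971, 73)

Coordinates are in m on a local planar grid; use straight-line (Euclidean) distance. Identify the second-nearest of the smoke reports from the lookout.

D

Distances from the lookout ((-198, 244)):
A: 475.5 m
D: 834.8 m
C: 1095.2 m
B: 1181.4 m
E: 1566.3 m
The second-nearest is D at 834.8 m.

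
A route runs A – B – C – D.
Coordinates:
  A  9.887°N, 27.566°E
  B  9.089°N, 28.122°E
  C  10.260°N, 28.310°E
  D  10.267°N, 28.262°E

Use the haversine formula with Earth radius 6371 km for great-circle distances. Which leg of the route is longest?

Leg distances:
A→B: 107.7 km
B→C: 131.8 km
C→D: 5.3 km
The longest leg is B–C at 131.8 km.

B–C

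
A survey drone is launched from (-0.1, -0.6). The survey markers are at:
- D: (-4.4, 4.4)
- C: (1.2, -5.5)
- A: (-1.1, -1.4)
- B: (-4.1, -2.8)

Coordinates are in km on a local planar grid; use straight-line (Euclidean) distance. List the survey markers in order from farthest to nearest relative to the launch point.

Distance from the launch point at (-0.1, -0.6) to each:
D (-4.4, 4.4): 6.6 km
C (1.2, -5.5): 5.1 km
B (-4.1, -2.8): 4.6 km
A (-1.1, -1.4): 1.3 km

D, C, B, A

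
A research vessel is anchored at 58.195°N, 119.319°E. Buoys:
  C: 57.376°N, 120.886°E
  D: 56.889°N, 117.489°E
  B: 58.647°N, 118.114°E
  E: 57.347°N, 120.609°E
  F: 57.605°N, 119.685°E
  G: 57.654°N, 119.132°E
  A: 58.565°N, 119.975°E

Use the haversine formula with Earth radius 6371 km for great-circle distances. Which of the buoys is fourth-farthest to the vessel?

Distance to each, sorted:
D: 181.7 km
C: 130.1 km
E: 121.4 km
B: 86.3 km
F: 69.1 km
G: 61.2 km
A: 56.2 km
The fourth-farthest is B at 86.3 km.

B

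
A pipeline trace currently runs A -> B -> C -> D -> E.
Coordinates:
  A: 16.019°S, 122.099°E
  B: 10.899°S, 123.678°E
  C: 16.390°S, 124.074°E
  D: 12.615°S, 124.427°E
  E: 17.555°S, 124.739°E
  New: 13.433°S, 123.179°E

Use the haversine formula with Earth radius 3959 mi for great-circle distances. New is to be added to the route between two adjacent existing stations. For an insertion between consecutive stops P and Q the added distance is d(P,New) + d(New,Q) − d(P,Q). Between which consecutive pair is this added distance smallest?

between A and B

Added distance for inserting New between each consecutive pair:
A–B: 1.7 mi
B–C: 10.8 mi
C–D: 52.2 mi
D–E: 62.4 mi
Smallest added distance is 1.7 mi, inserting between A and B.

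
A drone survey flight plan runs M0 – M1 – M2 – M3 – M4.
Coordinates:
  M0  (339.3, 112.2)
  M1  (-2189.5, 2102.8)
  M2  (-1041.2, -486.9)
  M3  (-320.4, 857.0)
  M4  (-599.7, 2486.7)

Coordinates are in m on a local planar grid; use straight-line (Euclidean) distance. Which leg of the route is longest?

Leg distances:
M0→M1: 3218.3 m
M1→M2: 2832.9 m
M2→M3: 1525.0 m
M3→M4: 1653.5 m
The longest leg is M0–M1 at 3218.3 m.

M0–M1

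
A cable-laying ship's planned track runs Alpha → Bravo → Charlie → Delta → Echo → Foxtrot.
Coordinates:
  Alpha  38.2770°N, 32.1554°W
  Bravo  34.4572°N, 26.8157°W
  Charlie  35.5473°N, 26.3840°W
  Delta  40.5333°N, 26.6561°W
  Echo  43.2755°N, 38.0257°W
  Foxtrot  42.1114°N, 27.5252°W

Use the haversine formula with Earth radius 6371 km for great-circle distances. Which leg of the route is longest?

Leg distances:
Alpha→Bravo: 639.3 km
Bravo→Charlie: 127.4 km
Charlie→Delta: 554.9 km
Delta→Echo: 988.1 km
Echo→Foxtrot: 867.3 km
The longest leg is Delta–Echo at 988.1 km.

Delta–Echo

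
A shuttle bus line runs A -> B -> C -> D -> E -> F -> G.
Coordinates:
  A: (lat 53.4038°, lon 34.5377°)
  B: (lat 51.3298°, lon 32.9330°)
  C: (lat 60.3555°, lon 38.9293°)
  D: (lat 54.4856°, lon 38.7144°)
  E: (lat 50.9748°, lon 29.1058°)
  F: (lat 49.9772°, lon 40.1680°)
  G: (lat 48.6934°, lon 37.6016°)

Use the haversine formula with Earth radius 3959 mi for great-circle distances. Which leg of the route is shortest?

F–G

Leg distances:
A→B: 158.5 mi
B→C: 665.0 mi
C→D: 405.7 mi
D→E: 469.0 mi
E→F: 490.8 mi
F→G: 145.7 mi
The shortest leg is F–G at 145.7 mi.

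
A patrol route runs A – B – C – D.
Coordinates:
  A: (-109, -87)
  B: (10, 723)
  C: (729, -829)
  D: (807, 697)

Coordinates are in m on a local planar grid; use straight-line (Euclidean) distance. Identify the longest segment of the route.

Leg distances:
A→B: 818.7 m
B→C: 1710.5 m
C→D: 1528.0 m
The longest leg is B–C at 1710.5 m.

B–C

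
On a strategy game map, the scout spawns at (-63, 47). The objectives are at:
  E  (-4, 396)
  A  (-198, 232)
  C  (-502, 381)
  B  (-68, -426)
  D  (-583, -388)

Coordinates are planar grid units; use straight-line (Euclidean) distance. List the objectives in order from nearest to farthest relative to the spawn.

A, E, B, C, D

Distances from the spawn:
A (-198, 232): 229.0
E (-4, 396): 354.0
B (-68, -426): 473.0
C (-502, 381): 551.6
D (-583, -388): 678.0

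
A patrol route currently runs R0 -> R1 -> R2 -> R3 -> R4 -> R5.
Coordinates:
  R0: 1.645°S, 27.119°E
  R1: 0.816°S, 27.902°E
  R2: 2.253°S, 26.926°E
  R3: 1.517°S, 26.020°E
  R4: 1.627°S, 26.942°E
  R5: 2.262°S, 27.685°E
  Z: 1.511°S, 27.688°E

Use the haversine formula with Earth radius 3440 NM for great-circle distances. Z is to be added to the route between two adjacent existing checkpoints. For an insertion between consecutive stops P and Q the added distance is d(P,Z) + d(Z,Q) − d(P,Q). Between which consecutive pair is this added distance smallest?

Added distance for inserting Z between each consecutive pair:
R0–R1: 10.3 NM
R1–R2: 3.2 NM
R2–R3: 93.9 NM
R3–R4: 89.7 NM
R4–R5: 31.7 NM
Smallest added distance is 3.2 NM, inserting between R1 and R2.

between R1 and R2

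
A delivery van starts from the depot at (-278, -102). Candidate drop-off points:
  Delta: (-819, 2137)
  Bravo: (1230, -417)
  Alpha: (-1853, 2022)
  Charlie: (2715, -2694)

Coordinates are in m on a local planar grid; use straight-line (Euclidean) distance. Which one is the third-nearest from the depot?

Alpha

Distances from the depot ((-278, -102)):
Bravo: 1540.5 m
Delta: 2303.4 m
Alpha: 2644.2 m
Charlie: 3959.4 m
The third-nearest is Alpha at 2644.2 m.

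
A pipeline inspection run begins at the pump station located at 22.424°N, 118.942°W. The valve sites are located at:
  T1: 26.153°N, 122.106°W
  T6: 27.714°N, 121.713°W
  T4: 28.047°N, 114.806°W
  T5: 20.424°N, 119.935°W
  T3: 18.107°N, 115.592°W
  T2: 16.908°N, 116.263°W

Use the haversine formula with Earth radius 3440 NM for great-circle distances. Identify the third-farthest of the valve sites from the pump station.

T6

Distance to each, sorted:
T4: 405.4 NM
T2: 364.1 NM
T6: 351.5 NM
T3: 320.6 NM
T1: 283.0 NM
T5: 132.3 NM
The third-farthest is T6 at 351.5 NM.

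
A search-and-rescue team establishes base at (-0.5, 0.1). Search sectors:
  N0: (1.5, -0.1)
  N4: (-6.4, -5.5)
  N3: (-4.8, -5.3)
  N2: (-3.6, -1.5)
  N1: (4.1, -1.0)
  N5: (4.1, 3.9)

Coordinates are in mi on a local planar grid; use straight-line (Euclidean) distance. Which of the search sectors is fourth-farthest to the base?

Distances from the base ((-0.5, 0.1)):
N4: 8.1 mi
N3: 6.9 mi
N5: 6.0 mi
N1: 4.7 mi
N2: 3.5 mi
N0: 2.0 mi
The fourth-farthest is N1 at 4.7 mi.

N1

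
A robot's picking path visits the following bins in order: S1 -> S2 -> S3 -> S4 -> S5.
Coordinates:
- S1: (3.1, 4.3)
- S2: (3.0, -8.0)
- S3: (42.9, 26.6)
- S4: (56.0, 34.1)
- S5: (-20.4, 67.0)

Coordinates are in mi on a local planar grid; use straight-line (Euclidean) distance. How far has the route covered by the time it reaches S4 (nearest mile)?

80 mi

Leg distances:
S1→S2: 12.3 mi  (cumulative 12.3 mi)
S2→S3: 52.8 mi  (cumulative 65.1 mi)
S3→S4: 15.1 mi  (cumulative 80.2 mi)
Cumulative distance at S4 ≈ 80 mi.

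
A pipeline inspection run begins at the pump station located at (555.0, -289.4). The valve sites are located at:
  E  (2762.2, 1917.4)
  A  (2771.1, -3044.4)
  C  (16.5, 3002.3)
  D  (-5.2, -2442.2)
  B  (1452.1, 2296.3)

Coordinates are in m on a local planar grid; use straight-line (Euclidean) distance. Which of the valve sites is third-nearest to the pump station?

Distance to each, sorted:
D: 2224.5 m
B: 2736.9 m
E: 3121.2 m
C: 3335.5 m
A: 3535.7 m
The third-nearest is E at 3121.2 m.

E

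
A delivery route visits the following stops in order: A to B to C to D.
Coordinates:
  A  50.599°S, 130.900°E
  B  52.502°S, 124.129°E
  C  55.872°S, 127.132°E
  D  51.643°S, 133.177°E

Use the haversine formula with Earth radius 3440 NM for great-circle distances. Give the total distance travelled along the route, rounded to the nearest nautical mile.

838 NM

Leg distances:
A→B: 277.3 NM  (cumulative 277.3 NM)
B→C: 228.1 NM  (cumulative 505.4 NM)
C→D: 332.2 NM  (cumulative 837.6 NM)
Total route length ≈ 838 NM.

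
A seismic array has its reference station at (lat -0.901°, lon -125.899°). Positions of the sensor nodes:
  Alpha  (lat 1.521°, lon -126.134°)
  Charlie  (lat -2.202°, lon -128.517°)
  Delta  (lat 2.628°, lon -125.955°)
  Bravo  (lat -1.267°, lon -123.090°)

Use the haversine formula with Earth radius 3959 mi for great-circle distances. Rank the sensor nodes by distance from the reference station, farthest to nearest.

Delta, Charlie, Bravo, Alpha

Computing each great-circle distance from (lat -0.901°, lon -125.899°):
Delta (lat 2.628°, lon -125.955°): 243.9 mi
Charlie (lat -2.202°, lon -128.517°): 201.9 mi
Bravo (lat -1.267°, lon -123.090°): 195.7 mi
Alpha (lat 1.521°, lon -126.134°): 168.1 mi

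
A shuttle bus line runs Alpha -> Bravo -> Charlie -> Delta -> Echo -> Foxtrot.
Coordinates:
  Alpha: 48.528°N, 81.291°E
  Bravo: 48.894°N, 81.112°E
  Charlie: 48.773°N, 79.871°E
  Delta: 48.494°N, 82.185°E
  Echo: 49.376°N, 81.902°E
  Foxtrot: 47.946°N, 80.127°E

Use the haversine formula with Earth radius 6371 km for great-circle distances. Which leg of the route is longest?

Echo–Foxtrot

Leg distances:
Alpha→Bravo: 42.8 km
Bravo→Charlie: 91.8 km
Charlie→Delta: 172.8 km
Delta→Echo: 100.2 km
Echo→Foxtrot: 205.6 km
The longest leg is Echo–Foxtrot at 205.6 km.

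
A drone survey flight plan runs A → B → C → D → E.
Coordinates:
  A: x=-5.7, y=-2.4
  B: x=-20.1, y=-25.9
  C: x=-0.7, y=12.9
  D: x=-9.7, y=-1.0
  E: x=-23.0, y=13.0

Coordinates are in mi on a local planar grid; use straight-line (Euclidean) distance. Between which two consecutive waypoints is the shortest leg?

C–D

Leg distances:
A→B: 27.6 mi
B→C: 43.4 mi
C→D: 16.6 mi
D→E: 19.3 mi
The shortest leg is C–D at 16.6 mi.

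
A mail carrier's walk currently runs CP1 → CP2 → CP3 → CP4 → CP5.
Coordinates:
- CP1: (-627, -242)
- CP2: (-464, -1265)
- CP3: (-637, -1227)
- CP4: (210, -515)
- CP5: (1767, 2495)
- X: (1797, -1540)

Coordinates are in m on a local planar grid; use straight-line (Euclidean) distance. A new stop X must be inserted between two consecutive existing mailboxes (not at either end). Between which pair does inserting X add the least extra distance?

between CP4 and CP5

Added distance for inserting X between each consecutive pair:
CP1–CP2: 3991.4 m
CP2–CP3: 4554.6 m
CP3–CP4: 3236.8 m
CP4–CP5: 2535.5 m
Smallest added distance is 2535.5 m, inserting between CP4 and CP5.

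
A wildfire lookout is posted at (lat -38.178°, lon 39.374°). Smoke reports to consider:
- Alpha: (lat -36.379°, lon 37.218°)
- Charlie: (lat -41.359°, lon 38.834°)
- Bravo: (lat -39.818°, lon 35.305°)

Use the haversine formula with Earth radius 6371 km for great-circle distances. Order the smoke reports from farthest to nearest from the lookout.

Computing each great-circle distance from (lat -38.178°, lon 39.374°):
Bravo (lat -39.818°, lon 35.305°): 396.0 km
Charlie (lat -41.359°, lon 38.834°): 356.7 km
Alpha (lat -36.379°, lon 37.218°): 276.4 km

Bravo, Charlie, Alpha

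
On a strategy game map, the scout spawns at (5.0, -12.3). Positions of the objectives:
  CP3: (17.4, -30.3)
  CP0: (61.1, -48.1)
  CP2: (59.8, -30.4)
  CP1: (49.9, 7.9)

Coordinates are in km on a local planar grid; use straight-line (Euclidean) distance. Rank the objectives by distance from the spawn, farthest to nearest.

CP0, CP2, CP1, CP3

Distances from the spawn:
CP0 (61.1, -48.1): 66.5 km
CP2 (59.8, -30.4): 57.7 km
CP1 (49.9, 7.9): 49.2 km
CP3 (17.4, -30.3): 21.9 km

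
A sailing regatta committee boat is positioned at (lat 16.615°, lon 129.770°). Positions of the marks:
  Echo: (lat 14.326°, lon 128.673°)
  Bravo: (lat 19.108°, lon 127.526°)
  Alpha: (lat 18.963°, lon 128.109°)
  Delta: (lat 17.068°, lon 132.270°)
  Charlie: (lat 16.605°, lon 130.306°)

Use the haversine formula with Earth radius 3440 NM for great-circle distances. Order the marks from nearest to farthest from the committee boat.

Computing each great-circle distance from (lat 16.615°, lon 129.770°):
Charlie (lat 16.605°, lon 130.306°): 30.8 NM
Delta (lat 17.068°, lon 132.270°): 146.2 NM
Echo (lat 14.326°, lon 128.673°): 151.4 NM
Alpha (lat 18.963°, lon 128.109°): 170.0 NM
Bravo (lat 19.108°, lon 127.526°): 197.1 NM

Charlie, Delta, Echo, Alpha, Bravo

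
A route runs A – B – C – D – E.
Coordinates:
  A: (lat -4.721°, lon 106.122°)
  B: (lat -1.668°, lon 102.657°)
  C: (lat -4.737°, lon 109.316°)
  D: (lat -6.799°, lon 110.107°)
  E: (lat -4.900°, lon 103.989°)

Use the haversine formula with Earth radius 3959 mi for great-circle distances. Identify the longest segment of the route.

Leg distances:
A→B: 318.8 mi
B→C: 505.9 mi
C→D: 152.5 mi
D→E: 440.5 mi
The longest leg is B–C at 505.9 mi.

B–C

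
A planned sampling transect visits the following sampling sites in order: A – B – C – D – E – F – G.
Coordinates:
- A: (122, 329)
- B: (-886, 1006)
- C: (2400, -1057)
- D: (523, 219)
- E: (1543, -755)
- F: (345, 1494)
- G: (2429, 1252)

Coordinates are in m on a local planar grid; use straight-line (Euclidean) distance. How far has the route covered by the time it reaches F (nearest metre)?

11322 m

Leg distances:
A→B: 1214.2 m  (cumulative 1214.2 m)
B→C: 3879.9 m  (cumulative 5094.2 m)
C→D: 2269.6 m  (cumulative 7363.8 m)
D→E: 1410.3 m  (cumulative 8774.2 m)
E→F: 2548.2 m  (cumulative 11322.3 m)
Cumulative distance at F ≈ 11322 m.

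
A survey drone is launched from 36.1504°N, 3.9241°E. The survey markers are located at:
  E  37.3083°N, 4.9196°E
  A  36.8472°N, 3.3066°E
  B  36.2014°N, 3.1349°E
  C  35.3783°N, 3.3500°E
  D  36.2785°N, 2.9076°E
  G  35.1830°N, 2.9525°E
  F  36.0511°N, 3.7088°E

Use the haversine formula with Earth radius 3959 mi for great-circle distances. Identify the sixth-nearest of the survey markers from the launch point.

G

Distances from the launch point (36.1504°N, 3.9241°E):
F: 13.8 mi
B: 44.2 mi
D: 57.4 mi
A: 59.1 mi
C: 62.3 mi
G: 86.3 mi
E: 97.2 mi
The sixth-nearest is G at 86.3 mi.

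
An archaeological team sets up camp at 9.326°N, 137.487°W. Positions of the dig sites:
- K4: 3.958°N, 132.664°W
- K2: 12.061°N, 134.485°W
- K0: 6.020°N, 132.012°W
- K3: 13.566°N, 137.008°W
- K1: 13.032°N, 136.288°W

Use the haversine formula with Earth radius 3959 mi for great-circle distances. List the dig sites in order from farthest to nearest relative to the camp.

Computing each great-circle distance from 9.326°N, 137.487°W:
K4 3.958°N, 132.664°W: 497.1 mi
K0 6.020°N, 132.012°W: 439.0 mi
K3 13.566°N, 137.008°W: 294.8 mi
K2 12.061°N, 134.485°W: 277.9 mi
K1 13.032°N, 136.288°W: 268.7 mi

K4, K0, K3, K2, K1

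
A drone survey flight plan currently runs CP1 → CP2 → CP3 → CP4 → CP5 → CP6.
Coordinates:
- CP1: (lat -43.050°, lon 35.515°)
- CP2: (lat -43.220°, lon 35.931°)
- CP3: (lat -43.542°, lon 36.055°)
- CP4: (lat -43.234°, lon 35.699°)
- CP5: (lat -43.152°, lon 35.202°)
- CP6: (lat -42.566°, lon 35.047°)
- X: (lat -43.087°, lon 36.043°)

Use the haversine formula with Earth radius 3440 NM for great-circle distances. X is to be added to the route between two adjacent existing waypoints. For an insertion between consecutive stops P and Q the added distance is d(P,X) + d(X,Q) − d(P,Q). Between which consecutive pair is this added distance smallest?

between CP1 and CP2

Added distance for inserting X between each consecutive pair:
CP1–CP2: 11.7 NM
CP2–CP3: 16.6 NM
CP3–CP4: 20.6 NM
CP4–CP5: 32.2 NM
CP5–CP6: 55.1 NM
Smallest added distance is 11.7 NM, inserting between CP1 and CP2.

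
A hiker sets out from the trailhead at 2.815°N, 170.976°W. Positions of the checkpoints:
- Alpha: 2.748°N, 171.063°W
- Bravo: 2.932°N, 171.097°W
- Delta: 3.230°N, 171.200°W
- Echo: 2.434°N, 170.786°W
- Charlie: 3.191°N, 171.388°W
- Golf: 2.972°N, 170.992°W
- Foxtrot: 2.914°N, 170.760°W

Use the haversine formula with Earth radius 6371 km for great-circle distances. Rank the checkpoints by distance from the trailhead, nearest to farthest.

Alpha, Golf, Bravo, Foxtrot, Echo, Delta, Charlie

Computing each great-circle distance from 2.815°N, 170.976°W:
Alpha 2.748°N, 171.063°W: 12.2 km
Golf 2.972°N, 170.992°W: 17.5 km
Bravo 2.932°N, 171.097°W: 18.7 km
Foxtrot 2.914°N, 170.760°W: 26.4 km
Echo 2.434°N, 170.786°W: 47.3 km
Delta 3.230°N, 171.200°W: 52.4 km
Charlie 3.191°N, 171.388°W: 62.0 km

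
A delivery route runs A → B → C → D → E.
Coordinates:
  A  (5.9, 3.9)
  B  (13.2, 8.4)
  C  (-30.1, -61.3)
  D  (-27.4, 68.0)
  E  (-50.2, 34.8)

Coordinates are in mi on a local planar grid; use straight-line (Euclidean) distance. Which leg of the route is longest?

C–D

Leg distances:
A→B: 8.6 mi
B→C: 82.1 mi
C→D: 129.3 mi
D→E: 40.3 mi
The longest leg is C–D at 129.3 mi.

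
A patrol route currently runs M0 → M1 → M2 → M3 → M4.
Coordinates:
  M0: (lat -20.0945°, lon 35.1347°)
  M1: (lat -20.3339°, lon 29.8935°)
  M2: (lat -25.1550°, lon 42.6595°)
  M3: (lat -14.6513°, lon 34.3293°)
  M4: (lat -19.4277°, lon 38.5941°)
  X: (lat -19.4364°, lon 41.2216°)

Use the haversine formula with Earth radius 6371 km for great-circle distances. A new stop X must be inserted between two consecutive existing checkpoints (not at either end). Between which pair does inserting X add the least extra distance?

Added distance for inserting X between each consecutive pair:
M0–M1: 1282.1 km
M1–M2: 427.6 km
M2–M3: 102.3 km
M3–M4: 482.6 km
Smallest added distance is 102.3 km, inserting between M2 and M3.

between M2 and M3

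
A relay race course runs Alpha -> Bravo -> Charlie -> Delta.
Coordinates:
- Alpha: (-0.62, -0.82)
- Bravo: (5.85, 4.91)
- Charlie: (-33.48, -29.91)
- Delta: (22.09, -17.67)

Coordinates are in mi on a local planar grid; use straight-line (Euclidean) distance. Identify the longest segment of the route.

Charlie–Delta

Leg distances:
Alpha→Bravo: 8.6 mi
Bravo→Charlie: 52.5 mi
Charlie→Delta: 56.9 mi
The longest leg is Charlie–Delta at 56.9 mi.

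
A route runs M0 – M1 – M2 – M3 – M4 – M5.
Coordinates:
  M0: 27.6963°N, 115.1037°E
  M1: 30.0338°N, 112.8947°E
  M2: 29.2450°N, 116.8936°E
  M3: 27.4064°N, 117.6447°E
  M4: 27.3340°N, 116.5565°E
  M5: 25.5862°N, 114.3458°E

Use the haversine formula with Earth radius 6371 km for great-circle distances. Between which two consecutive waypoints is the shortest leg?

Leg distances:
M0→M1: 337.4 km
M1→M2: 396.3 km
M2→M3: 217.3 km
M3→M4: 107.8 km
M4→M5: 293.6 km
The shortest leg is M3–M4 at 107.8 km.

M3–M4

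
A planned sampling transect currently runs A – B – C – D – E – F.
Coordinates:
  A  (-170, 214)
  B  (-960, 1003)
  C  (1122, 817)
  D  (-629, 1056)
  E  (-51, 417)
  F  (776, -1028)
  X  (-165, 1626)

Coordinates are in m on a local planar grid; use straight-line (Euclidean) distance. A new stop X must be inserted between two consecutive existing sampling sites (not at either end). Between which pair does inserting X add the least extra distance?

between B and C

Added distance for inserting X between each consecutive pair:
A–B: 1305.5 m
B–C: 439.9 m
C–D: 487.9 m
D–E: 1087.7 m
E–F: 2365.3 m
Smallest added distance is 439.9 m, inserting between B and C.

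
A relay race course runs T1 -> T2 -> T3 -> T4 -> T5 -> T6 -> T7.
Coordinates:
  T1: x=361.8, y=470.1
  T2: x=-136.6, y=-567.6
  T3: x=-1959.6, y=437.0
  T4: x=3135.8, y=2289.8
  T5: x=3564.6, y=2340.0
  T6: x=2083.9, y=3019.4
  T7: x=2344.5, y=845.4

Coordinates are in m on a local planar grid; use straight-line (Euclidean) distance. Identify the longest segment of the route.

T3–T4

Leg distances:
T1→T2: 1151.2 m
T2→T3: 2081.5 m
T3→T4: 5421.8 m
T4→T5: 431.7 m
T5→T6: 1629.1 m
T6→T7: 2189.6 m
The longest leg is T3–T4 at 5421.8 m.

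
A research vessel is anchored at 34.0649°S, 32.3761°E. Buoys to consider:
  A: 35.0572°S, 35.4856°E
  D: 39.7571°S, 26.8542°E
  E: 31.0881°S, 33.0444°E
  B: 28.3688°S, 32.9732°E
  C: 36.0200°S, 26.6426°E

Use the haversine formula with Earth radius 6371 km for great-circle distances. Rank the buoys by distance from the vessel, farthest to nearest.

D, B, C, E, A

Computing each great-circle distance from 34.0649°S, 32.3761°E:
D 39.7571°S, 26.8542°E: 800.6 km
B 28.3688°S, 32.9732°E: 635.9 km
C 36.0200°S, 26.6426°E: 565.3 km
E 31.0881°S, 33.0444°E: 336.9 km
A 35.0572°S, 35.4856°E: 305.4 km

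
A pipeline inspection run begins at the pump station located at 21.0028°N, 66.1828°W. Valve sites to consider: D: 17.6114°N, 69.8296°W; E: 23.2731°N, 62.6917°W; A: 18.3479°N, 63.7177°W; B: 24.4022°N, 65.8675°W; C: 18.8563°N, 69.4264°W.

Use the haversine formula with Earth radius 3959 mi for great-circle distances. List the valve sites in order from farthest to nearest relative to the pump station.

D, E, C, A, B

Distance from the pump station at 21.0028°N, 66.1828°W to each:
D 17.6114°N, 69.8296°W: 333.8 mi
E 23.2731°N, 62.6917°W: 273.0 mi
C 18.8563°N, 69.4264°W: 257.7 mi
A 18.3479°N, 63.7177°W: 243.7 mi
B 24.4022°N, 65.8675°W: 235.7 mi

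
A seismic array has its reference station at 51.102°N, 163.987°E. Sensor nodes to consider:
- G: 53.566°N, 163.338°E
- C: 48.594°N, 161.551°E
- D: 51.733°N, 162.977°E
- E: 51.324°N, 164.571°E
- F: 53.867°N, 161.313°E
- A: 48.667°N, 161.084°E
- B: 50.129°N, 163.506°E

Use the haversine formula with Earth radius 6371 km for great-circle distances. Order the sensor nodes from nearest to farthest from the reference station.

E, D, B, G, C, A, F

Distance from the reference station at 51.102°N, 163.987°E to each:
E 51.324°N, 164.571°E: 47.6 km
D 51.733°N, 162.977°E: 99.1 km
B 50.129°N, 163.506°E: 113.4 km
G 53.566°N, 163.338°E: 277.5 km
C 48.594°N, 161.551°E: 329.0 km
A 48.667°N, 161.084°E: 341.4 km
F 53.867°N, 161.313°E: 356.8 km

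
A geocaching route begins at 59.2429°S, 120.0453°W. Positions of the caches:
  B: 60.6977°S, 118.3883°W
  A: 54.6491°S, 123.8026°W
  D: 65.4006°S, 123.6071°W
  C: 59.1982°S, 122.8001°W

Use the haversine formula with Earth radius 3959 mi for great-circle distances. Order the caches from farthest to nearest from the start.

D, A, B, C

Distance from the start at 59.2429°S, 120.0453°W to each:
D 65.4006°S, 123.6071°W: 440.4 mi
A 54.6491°S, 123.8026°W: 347.4 mi
B 60.6977°S, 118.3883°W: 115.7 mi
C 59.1982°S, 122.8001°W: 97.5 mi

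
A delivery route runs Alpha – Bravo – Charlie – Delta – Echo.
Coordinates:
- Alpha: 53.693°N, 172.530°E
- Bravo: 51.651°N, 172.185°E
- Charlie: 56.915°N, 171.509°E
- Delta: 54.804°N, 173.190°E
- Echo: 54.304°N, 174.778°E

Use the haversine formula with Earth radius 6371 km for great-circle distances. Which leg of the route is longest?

Leg distances:
Alpha→Bravo: 228.2 km
Bravo→Charlie: 587.0 km
Charlie→Delta: 257.1 km
Delta→Echo: 116.5 km
The longest leg is Bravo–Charlie at 587.0 km.

Bravo–Charlie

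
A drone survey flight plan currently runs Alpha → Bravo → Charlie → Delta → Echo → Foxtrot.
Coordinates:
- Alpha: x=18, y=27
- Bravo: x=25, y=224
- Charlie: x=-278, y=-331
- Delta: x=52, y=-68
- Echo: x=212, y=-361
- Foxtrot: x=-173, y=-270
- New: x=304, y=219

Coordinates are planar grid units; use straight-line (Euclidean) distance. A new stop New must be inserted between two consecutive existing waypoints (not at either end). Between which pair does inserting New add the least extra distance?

Added distance for inserting New between each consecutive pair:
Alpha–Bravo: 426.4
Bravo–Charlie: 447.5
Charlie–Delta: 760.7
Delta–Echo: 635.3
Echo–Foxtrot: 874.8
Smallest added distance is 426.4, inserting between Alpha and Bravo.

between Alpha and Bravo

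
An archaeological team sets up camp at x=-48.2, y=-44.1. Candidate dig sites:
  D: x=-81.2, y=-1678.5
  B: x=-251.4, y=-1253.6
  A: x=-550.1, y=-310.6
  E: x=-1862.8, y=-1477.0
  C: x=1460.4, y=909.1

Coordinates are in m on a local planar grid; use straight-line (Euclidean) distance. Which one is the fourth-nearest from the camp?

Distance to each, sorted:
A: 568.3 m
B: 1226.5 m
D: 1634.7 m
C: 1784.5 m
E: 2312.1 m
The fourth-nearest is C at 1784.5 m.

C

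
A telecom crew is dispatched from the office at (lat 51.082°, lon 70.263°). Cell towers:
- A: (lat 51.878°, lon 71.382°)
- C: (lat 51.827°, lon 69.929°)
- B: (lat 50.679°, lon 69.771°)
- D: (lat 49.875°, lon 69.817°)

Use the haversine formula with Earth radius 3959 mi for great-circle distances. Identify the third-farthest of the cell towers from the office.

Distance to each, sorted:
D: 85.7 mi
A: 73.1 mi
C: 53.4 mi
B: 35.1 mi
The third-farthest is C at 53.4 mi.

C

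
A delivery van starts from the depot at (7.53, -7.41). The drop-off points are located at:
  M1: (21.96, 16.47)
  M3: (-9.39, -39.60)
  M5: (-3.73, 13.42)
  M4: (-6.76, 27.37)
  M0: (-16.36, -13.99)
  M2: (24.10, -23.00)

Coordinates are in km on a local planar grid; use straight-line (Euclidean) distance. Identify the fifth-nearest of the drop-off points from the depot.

Distance to each, sorted:
M2: 22.8 km
M5: 23.7 km
M0: 24.8 km
M1: 27.9 km
M3: 36.4 km
M4: 37.6 km
The fifth-nearest is M3 at 36.4 km.

M3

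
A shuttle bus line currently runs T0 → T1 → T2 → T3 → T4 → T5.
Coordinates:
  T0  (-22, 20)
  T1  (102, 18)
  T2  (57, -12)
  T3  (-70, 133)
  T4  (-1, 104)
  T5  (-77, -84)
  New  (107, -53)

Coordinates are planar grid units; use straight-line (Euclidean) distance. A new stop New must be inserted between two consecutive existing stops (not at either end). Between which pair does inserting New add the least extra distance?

between T1 and T2

Added distance for inserting New between each consecutive pair:
T0–T1: 95.4
T1–T2: 81.8
T2–T3: 128.7
T3–T4: 372.5
T4–T5: 174.4
Smallest added distance is 81.8, inserting between T1 and T2.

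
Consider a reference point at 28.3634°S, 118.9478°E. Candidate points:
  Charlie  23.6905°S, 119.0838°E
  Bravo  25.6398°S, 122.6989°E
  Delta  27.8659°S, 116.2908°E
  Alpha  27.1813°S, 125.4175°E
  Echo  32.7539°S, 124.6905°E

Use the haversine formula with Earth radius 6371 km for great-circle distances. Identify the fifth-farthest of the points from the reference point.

Delta

Distance to each, sorted:
Echo: 735.1 km
Alpha: 649.9 km
Charlie: 519.8 km
Bravo: 479.3 km
Delta: 266.4 km
The fifth-farthest is Delta at 266.4 km.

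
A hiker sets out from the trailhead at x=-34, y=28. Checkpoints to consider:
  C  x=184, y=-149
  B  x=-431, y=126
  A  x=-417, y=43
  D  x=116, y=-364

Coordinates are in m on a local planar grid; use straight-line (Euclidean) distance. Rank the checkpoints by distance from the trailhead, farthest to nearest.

D, B, A, C

Distances from the trailhead:
D x=116, y=-364: 419.7 m
B x=-431, y=126: 408.9 m
A x=-417, y=43: 383.3 m
C x=184, y=-149: 280.8 m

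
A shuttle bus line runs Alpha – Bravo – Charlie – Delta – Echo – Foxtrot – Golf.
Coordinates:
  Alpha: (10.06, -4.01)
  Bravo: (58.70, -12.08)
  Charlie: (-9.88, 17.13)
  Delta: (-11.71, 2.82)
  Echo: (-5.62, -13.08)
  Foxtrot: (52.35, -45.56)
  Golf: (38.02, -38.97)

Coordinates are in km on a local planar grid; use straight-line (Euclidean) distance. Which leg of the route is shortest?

Charlie–Delta

Leg distances:
Alpha→Bravo: 49.3 km
Bravo→Charlie: 74.5 km
Charlie→Delta: 14.4 km
Delta→Echo: 17.0 km
Echo→Foxtrot: 66.4 km
Foxtrot→Golf: 15.8 km
The shortest leg is Charlie–Delta at 14.4 km.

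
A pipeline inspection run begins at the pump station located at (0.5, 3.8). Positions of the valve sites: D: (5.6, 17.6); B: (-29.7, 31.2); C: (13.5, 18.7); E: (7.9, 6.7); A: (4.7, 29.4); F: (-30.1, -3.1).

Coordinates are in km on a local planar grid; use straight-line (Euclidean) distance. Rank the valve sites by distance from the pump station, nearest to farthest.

Distance from the pump station at (0.5, 3.8) to each:
E (7.9, 6.7): 7.9 km
D (5.6, 17.6): 14.7 km
C (13.5, 18.7): 19.8 km
A (4.7, 29.4): 25.9 km
F (-30.1, -3.1): 31.4 km
B (-29.7, 31.2): 40.8 km

E, D, C, A, F, B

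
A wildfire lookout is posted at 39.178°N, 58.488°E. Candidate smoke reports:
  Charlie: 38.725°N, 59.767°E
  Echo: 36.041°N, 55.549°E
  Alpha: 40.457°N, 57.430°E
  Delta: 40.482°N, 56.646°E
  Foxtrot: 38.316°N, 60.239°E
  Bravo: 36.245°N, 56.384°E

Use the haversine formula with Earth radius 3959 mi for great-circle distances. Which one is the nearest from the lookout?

Charlie

Distances from the lookout (39.178°N, 58.488°E):
Charlie: 75.5 mi
Alpha: 104.7 mi
Foxtrot: 111.6 mi
Delta: 132.9 mi
Bravo: 233.0 mi
Echo: 269.9 mi
The nearest is Charlie at 75.5 mi.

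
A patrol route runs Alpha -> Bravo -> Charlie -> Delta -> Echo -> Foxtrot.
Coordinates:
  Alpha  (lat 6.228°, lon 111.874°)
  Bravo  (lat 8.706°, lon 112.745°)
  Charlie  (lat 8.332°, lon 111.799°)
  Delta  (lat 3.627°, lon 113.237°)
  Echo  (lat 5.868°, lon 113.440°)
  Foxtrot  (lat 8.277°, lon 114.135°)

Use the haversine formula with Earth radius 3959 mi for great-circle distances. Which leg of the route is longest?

Leg distances:
Alpha→Bravo: 181.3 mi
Bravo→Charlie: 69.6 mi
Charlie→Delta: 339.8 mi
Delta→Echo: 155.5 mi
Echo→Foxtrot: 173.1 mi
The longest leg is Charlie–Delta at 339.8 mi.

Charlie–Delta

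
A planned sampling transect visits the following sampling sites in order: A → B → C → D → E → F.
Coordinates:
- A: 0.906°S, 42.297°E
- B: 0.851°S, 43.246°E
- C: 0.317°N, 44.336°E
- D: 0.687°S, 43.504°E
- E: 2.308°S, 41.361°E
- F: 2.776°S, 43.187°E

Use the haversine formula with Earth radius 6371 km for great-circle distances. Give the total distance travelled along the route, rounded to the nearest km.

936 km

Leg distances:
A→B: 105.7 km  (cumulative 105.7 km)
B→C: 177.6 km  (cumulative 283.3 km)
C→D: 145.0 km  (cumulative 428.3 km)
D→E: 298.7 km  (cumulative 727.0 km)
E→F: 209.4 km  (cumulative 936.4 km)
Total route length ≈ 936 km.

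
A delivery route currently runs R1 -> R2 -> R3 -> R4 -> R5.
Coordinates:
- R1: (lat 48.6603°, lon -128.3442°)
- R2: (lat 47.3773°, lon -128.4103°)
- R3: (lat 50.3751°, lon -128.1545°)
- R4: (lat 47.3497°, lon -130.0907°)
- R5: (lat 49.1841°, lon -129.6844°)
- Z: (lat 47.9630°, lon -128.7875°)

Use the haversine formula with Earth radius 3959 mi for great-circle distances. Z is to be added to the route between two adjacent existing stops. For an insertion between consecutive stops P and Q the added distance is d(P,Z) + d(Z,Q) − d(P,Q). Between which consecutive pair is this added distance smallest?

between R2 and R3

Added distance for inserting Z between each consecutive pair:
R1–R2: 7.7 mi
R2–R3: 5.8 mi
R3–R4: 16.3 mi
R4–R5: 39.7 mi
Smallest added distance is 5.8 mi, inserting between R2 and R3.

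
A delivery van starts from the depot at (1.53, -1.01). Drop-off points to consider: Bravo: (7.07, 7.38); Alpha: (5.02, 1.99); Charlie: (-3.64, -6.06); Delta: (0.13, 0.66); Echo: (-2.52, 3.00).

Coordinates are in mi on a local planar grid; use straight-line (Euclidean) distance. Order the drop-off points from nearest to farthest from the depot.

Distances from the depot:
Delta (0.13, 0.66): 2.2 mi
Alpha (5.02, 1.99): 4.6 mi
Echo (-2.52, 3.00): 5.7 mi
Charlie (-3.64, -6.06): 7.2 mi
Bravo (7.07, 7.38): 10.1 mi

Delta, Alpha, Echo, Charlie, Bravo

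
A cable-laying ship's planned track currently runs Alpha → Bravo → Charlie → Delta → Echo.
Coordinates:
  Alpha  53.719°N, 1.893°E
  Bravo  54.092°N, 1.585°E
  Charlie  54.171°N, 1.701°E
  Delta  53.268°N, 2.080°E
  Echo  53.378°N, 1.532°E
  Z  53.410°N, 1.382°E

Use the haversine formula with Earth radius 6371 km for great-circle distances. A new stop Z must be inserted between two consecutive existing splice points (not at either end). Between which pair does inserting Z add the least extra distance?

between Delta and Echo

Added distance for inserting Z between each consecutive pair:
Alpha–Bravo: 79.0 km
Bravo–Charlie: 152.6 km
Charlie–Delta: 32.7 km
Delta–Echo: 21.1 km
Smallest added distance is 21.1 km, inserting between Delta and Echo.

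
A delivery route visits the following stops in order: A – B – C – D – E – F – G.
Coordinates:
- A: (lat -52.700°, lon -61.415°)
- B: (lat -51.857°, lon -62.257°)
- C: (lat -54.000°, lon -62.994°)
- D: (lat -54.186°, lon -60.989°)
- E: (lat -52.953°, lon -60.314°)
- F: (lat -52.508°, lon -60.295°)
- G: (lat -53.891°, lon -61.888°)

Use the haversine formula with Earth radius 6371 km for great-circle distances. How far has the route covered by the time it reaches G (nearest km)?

866 km

Leg distances:
A→B: 109.9 km  (cumulative 109.9 km)
B→C: 243.4 km  (cumulative 353.2 km)
C→D: 132.4 km  (cumulative 485.6 km)
D→E: 144.2 km  (cumulative 629.7 km)
E→F: 49.5 km  (cumulative 679.2 km)
F→G: 186.8 km  (cumulative 866.1 km)
Cumulative distance at G ≈ 866 km.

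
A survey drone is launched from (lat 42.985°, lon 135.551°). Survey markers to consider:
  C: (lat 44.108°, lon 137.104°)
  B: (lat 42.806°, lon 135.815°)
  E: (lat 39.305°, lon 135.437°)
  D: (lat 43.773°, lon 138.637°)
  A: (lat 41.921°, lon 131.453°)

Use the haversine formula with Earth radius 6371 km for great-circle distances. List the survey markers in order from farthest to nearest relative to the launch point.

Distances from the launch point:
E (lat 39.305°, lon 135.437°): 409.3 km
A (lat 41.921°, lon 131.453°): 356.4 km
D (lat 43.773°, lon 138.637°): 264.3 km
C (lat 44.108°, lon 137.104°): 176.8 km
B (lat 42.806°, lon 135.815°): 29.3 km

E, A, D, C, B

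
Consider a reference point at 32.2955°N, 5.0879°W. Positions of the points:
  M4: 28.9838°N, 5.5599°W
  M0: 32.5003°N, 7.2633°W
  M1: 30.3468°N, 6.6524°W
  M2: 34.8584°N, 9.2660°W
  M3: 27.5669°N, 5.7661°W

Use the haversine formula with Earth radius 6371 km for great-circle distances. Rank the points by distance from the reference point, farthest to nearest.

Distances from the reference point:
M3 27.5669°N, 5.7661°W: 529.8 km
M2 34.8584°N, 9.2660°W: 480.6 km
M4 28.9838°N, 5.5599°W: 371.0 km
M1 30.3468°N, 6.6524°W: 262.7 km
M0 32.5003°N, 7.2633°W: 205.5 km

M3, M2, M4, M1, M0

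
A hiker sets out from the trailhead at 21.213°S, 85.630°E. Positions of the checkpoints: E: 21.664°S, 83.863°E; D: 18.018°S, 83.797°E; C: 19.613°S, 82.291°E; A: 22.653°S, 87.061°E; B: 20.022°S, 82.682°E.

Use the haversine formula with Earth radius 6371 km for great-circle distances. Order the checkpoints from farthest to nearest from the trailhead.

D, C, B, A, E

Computing each great-circle distance from 21.213°S, 85.630°E:
D 18.018°S, 83.797°E: 403.8 km
C 19.613°S, 82.291°E: 390.8 km
B 20.022°S, 82.682°E: 334.2 km
A 22.653°S, 87.061°E: 217.8 km
E 21.664°S, 83.863°E: 189.6 km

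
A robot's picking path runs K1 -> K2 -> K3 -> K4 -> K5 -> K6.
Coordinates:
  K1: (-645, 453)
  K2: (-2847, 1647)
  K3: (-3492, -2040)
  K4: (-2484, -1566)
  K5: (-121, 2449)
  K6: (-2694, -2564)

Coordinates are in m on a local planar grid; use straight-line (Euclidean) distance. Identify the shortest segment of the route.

K3–K4

Leg distances:
K1→K2: 2504.9 m
K2→K3: 3743.0 m
K3→K4: 1113.9 m
K4→K5: 4658.8 m
K5→K6: 5634.8 m
The shortest leg is K3–K4 at 1113.9 m.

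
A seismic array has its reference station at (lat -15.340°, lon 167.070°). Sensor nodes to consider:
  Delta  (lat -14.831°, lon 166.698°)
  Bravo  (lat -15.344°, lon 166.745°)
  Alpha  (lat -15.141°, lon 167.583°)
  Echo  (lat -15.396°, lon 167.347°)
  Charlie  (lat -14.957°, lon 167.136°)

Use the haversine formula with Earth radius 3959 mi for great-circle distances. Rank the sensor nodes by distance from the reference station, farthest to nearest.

Distances from the reference station:
Delta (lat -14.831°, lon 166.698°): 43.0 mi
Alpha (lat -15.141°, lon 167.583°): 36.9 mi
Charlie (lat -14.957°, lon 167.136°): 26.8 mi
Bravo (lat -15.344°, lon 166.745°): 21.7 mi
Echo (lat -15.396°, lon 167.347°): 18.9 mi

Delta, Alpha, Charlie, Bravo, Echo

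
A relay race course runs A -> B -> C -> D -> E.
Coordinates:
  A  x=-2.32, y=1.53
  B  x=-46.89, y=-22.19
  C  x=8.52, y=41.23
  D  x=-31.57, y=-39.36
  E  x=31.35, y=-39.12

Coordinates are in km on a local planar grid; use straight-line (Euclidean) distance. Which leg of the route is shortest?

A–B

Leg distances:
A→B: 50.5 km
B→C: 84.2 km
C→D: 90.0 km
D→E: 62.9 km
The shortest leg is A–B at 50.5 km.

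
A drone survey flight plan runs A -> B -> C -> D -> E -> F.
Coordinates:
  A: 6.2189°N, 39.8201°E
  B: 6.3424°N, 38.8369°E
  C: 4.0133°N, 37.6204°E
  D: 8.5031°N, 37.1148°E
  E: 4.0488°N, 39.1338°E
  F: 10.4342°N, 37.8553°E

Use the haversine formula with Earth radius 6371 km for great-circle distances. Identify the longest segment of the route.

Leg distances:
A→B: 109.5 km
B→C: 291.9 km
C→D: 502.4 km
D→E: 543.2 km
E→F: 723.9 km
The longest leg is E–F at 723.9 km.

E–F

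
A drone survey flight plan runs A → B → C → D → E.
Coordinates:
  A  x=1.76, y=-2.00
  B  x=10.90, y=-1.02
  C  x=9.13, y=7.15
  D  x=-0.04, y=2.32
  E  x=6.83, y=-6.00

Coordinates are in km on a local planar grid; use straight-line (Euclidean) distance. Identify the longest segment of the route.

D–E

Leg distances:
A→B: 9.2 km
B→C: 8.4 km
C→D: 10.4 km
D→E: 10.8 km
The longest leg is D–E at 10.8 km.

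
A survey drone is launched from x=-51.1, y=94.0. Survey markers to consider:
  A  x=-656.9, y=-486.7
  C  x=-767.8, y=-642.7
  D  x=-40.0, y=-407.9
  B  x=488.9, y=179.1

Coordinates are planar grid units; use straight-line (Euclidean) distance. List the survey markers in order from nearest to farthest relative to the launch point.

Distances from the launch point:
D x=-40.0, y=-407.9: 502.0
B x=488.9, y=179.1: 546.7
A x=-656.9, y=-486.7: 839.2
C x=-767.8, y=-642.7: 1027.8

D, B, A, C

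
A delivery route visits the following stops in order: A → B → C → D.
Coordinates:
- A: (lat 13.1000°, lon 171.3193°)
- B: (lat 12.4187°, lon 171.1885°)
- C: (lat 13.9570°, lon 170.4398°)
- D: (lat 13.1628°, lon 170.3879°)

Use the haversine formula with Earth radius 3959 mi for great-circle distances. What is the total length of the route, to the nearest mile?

221 mi

Leg distances:
A→B: 47.9 mi  (cumulative 47.9 mi)
B→C: 117.6 mi  (cumulative 165.5 mi)
C→D: 55.0 mi  (cumulative 220.5 mi)
Total route length ≈ 221 mi.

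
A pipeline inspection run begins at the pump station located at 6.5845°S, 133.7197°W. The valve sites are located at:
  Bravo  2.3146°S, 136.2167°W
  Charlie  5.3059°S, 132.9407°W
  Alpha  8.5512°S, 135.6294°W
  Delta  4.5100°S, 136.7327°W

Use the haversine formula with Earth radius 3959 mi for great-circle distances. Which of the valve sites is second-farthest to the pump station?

Distance to each, sorted:
Bravo: 341.5 mi
Delta: 252.0 mi
Alpha: 188.6 mi
Charlie: 103.3 mi
The second-farthest is Delta at 252.0 mi.

Delta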